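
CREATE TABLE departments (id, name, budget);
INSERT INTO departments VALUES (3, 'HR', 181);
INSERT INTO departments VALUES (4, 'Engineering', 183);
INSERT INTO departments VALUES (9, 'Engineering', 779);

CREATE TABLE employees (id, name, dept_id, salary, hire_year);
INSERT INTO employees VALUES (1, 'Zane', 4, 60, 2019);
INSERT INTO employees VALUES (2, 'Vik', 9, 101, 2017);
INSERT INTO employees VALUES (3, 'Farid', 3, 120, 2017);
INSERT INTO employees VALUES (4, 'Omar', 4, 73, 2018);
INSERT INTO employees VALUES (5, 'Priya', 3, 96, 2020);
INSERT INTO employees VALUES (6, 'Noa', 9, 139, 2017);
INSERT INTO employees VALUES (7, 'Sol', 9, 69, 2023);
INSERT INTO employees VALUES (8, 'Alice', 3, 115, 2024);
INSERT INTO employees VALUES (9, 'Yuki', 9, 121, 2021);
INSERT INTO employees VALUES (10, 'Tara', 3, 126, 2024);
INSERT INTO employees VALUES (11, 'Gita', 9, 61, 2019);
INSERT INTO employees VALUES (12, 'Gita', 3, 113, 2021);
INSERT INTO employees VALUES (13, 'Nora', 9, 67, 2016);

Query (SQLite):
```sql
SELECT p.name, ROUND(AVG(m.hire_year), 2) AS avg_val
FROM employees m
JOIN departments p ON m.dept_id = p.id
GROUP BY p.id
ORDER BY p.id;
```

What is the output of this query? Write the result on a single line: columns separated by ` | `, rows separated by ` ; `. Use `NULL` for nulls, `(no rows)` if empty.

HR | 2021.2 ; Engineering | 2018.5 ; Engineering | 2018.83

Join each employees row to its departments via dept_id.
Group joined rows by departments.id; compute ROUND(AVG(m.hire_year), 2) per group.
  3: ids {3, 5, 8, 10, 12} → ROUND(AVG(m.hire_year), 2)=2021.2
  4: ids {1, 4} → ROUND(AVG(m.hire_year), 2)=2018.5
  9: ids {2, 6, 7, 9, 11, 13} → ROUND(AVG(m.hire_year), 2)=2018.83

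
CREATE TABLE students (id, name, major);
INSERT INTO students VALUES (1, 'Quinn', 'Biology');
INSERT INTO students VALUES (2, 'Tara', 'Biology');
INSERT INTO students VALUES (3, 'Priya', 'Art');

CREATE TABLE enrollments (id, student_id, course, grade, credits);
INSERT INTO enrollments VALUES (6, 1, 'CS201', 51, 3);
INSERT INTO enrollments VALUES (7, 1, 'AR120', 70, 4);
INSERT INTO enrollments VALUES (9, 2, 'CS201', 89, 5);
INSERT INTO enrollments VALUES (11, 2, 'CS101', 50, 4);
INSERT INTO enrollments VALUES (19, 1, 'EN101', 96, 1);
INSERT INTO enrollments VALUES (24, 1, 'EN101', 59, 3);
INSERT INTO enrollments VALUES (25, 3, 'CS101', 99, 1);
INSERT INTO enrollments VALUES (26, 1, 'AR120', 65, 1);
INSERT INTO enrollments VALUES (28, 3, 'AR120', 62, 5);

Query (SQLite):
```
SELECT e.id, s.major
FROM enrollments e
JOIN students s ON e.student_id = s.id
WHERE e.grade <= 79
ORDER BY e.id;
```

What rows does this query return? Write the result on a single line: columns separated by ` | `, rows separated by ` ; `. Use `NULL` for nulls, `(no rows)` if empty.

Each enrollments row matches the students row where student_id = students.id.
Then keep rows with e.grade <= 79.

6 | Biology ; 7 | Biology ; 11 | Biology ; 24 | Biology ; 26 | Biology ; 28 | Art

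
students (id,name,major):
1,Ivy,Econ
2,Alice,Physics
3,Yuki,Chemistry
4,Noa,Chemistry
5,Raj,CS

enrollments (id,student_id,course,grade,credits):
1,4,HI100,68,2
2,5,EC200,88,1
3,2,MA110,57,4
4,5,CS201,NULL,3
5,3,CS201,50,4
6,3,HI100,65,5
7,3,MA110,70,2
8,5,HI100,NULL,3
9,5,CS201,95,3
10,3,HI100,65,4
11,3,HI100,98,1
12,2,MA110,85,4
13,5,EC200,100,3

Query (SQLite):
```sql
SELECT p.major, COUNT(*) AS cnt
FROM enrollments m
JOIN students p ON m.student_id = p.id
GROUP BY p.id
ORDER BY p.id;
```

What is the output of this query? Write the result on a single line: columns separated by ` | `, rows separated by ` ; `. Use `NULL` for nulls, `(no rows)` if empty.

Join each enrollments row to its students via student_id.
Group joined rows by students.id; compute COUNT(*) per group.
  2: ids {3, 12} → COUNT(*)=2
  3: ids {5, 6, 7, 10, 11} → COUNT(*)=5
  4: ids {1} → COUNT(*)=1
  5: ids {2, 4, 8, 9, 13} → COUNT(*)=5

Physics | 2 ; Chemistry | 5 ; Chemistry | 1 ; CS | 5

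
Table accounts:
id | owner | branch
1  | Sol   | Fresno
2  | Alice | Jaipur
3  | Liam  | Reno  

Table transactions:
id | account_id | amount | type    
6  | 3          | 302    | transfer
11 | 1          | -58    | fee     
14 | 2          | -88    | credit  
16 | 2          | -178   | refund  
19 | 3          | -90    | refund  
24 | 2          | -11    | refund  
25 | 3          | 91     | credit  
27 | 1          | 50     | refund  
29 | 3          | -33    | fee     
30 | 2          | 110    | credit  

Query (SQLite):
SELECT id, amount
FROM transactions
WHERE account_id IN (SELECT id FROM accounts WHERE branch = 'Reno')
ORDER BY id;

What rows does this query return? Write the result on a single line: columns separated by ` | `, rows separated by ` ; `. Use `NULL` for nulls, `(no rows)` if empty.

Inner query: accounts.id where branch = 'Reno'.
Outer: keep transactions rows whose account_id is in that set.
Inner query → {3}

6 | 302 ; 19 | -90 ; 25 | 91 ; 29 | -33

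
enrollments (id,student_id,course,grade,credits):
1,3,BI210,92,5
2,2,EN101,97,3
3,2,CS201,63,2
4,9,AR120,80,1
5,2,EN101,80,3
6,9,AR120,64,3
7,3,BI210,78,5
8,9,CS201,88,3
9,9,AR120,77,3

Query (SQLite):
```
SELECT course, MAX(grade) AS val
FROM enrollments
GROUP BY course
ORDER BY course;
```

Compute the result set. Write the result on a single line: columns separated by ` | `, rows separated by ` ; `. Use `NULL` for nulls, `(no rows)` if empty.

Partition enrollments by course; compute MAX(grade) within each group.
  AR120: ids {4, 6, 9} → MAX(grade)=80
  BI210: ids {1, 7} → MAX(grade)=92
  CS201: ids {3, 8} → MAX(grade)=88
  EN101: ids {2, 5} → MAX(grade)=97

AR120 | 80 ; BI210 | 92 ; CS201 | 88 ; EN101 | 97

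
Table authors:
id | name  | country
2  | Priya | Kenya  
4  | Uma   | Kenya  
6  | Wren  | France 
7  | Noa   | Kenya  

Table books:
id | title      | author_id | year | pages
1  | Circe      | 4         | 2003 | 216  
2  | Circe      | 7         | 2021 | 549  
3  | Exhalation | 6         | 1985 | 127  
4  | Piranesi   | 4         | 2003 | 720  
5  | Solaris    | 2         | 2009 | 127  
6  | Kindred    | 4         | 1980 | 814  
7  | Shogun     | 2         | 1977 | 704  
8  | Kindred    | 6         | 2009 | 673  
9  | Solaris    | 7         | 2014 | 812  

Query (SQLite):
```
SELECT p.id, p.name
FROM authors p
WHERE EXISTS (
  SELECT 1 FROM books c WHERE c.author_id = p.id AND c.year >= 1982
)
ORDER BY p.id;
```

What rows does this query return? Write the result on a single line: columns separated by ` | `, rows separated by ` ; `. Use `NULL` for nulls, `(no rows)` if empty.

2 | Priya ; 4 | Uma ; 6 | Wren ; 7 | Noa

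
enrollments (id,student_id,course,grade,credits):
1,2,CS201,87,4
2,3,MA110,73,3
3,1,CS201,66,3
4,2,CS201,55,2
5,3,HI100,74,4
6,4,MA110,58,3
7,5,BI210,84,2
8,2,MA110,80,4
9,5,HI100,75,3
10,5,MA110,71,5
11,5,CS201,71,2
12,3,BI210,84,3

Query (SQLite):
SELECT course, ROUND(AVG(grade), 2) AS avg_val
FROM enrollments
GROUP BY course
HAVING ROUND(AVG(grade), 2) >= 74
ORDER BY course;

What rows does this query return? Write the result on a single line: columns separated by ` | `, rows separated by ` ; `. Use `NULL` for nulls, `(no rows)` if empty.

Partition enrollments by course; compute ROUND(AVG(grade), 2) within each group.
HAVING: keep groups where ROUND(AVG(grade), 2) >= 74.
  BI210: ids {7, 12} → ROUND(AVG(grade), 2)=84
  CS201: ids {1, 3, 4, 11} → ROUND(AVG(grade), 2)=69.75
  HI100: ids {5, 9} → ROUND(AVG(grade), 2)=74.5
  MA110: ids {2, 6, 8, 10} → ROUND(AVG(grade), 2)=70.5

BI210 | 84 ; HI100 | 74.5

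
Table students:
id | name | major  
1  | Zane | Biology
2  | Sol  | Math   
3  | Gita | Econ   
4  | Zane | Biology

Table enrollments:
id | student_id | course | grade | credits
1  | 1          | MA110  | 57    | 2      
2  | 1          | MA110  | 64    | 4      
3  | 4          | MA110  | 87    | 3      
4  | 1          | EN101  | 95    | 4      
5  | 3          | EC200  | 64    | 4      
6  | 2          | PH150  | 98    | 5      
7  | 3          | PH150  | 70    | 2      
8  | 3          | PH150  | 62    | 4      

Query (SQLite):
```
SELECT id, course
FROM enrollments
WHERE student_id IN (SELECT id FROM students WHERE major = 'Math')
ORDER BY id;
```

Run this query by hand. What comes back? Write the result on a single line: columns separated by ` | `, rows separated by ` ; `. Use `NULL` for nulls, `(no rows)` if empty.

6 | PH150

Inner query: students.id where major = 'Math'.
Outer: keep enrollments rows whose student_id is in that set.
Inner query → {2}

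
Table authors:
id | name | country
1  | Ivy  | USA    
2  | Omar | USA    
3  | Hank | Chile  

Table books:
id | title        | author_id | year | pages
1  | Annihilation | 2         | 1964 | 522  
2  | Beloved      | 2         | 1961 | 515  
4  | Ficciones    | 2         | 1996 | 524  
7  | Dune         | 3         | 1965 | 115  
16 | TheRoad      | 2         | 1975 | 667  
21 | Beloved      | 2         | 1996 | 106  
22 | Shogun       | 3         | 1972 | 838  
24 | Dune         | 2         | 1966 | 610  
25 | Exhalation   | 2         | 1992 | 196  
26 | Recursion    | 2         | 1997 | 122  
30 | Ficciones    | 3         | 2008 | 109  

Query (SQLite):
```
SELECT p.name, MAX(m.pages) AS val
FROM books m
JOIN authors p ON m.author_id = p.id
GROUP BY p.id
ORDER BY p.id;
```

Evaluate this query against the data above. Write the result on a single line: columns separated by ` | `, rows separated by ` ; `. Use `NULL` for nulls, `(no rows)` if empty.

Omar | 667 ; Hank | 838

Join each books row to its authors via author_id.
Group joined rows by authors.id; compute MAX(m.pages) per group.
  2: ids {1, 2, 4, 16, 21, 24, 25, 26} → MAX(m.pages)=667
  3: ids {7, 22, 30} → MAX(m.pages)=838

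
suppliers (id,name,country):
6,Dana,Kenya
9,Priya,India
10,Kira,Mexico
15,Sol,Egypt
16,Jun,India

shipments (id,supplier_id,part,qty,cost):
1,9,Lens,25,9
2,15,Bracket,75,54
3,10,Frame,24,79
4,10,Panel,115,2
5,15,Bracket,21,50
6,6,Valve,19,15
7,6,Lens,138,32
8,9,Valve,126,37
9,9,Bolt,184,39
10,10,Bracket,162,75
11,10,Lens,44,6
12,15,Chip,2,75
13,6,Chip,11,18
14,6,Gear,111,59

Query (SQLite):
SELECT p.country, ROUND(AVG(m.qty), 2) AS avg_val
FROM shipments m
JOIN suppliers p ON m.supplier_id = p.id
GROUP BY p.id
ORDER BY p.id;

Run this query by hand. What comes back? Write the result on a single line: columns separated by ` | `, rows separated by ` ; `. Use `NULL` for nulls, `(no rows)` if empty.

Kenya | 69.75 ; India | 111.67 ; Mexico | 86.25 ; Egypt | 32.67

Join each shipments row to its suppliers via supplier_id.
Group joined rows by suppliers.id; compute ROUND(AVG(m.qty), 2) per group.
  6: ids {6, 7, 13, 14} → ROUND(AVG(m.qty), 2)=69.75
  9: ids {1, 8, 9} → ROUND(AVG(m.qty), 2)=111.67
  10: ids {3, 4, 10, 11} → ROUND(AVG(m.qty), 2)=86.25
  15: ids {2, 5, 12} → ROUND(AVG(m.qty), 2)=32.67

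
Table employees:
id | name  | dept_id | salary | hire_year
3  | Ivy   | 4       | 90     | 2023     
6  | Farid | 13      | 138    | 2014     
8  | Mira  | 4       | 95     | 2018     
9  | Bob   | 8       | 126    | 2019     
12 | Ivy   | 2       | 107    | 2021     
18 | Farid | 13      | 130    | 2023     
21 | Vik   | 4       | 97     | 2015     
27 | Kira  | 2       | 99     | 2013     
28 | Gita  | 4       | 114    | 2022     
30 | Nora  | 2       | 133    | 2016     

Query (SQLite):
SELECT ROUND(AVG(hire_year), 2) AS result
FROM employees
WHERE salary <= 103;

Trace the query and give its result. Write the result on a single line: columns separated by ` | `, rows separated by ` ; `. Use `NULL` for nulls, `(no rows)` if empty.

2017.25

Rows where salary <= 103 → hire_year values: [2023, 2018, 2015, 2013].
AVG = 8069 / 4 (rounded to 2 dp).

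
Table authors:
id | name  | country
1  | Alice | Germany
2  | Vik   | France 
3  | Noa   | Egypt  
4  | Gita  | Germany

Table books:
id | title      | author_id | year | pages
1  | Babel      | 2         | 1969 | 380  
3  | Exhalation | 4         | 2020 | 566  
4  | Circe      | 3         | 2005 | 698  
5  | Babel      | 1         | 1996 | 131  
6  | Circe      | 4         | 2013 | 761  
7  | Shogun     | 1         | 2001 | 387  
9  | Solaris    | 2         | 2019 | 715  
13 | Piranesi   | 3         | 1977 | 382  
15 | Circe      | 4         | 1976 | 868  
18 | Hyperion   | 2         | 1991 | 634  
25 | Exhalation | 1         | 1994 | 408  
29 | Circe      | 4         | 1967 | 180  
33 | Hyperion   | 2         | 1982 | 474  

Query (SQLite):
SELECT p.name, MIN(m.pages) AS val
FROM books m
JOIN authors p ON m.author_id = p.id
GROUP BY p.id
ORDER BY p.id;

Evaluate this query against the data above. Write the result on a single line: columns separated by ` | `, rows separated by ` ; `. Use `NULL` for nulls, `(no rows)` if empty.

Alice | 131 ; Vik | 380 ; Noa | 382 ; Gita | 180

Join each books row to its authors via author_id.
Group joined rows by authors.id; compute MIN(m.pages) per group.
  1: ids {5, 7, 25} → MIN(m.pages)=131
  2: ids {1, 9, 18, 33} → MIN(m.pages)=380
  3: ids {4, 13} → MIN(m.pages)=382
  4: ids {3, 6, 15, 29} → MIN(m.pages)=180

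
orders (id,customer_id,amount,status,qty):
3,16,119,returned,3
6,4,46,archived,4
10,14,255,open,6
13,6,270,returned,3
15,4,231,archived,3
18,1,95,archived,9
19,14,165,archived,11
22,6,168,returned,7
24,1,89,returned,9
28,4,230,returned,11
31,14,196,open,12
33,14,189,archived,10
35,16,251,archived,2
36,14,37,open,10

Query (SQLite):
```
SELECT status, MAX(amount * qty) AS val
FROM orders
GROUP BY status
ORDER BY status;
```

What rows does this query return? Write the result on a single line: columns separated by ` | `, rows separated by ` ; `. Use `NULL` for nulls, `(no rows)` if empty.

For each row compute amount * qty.
Group by status; take MAX of the expression per group.
  archived: ids {6, 15, 18, 19, 33, 35} → MAX(amount * qty)=1890
  open: ids {10, 31, 36} → MAX(amount * qty)=2352
  returned: ids {3, 13, 22, 24, 28} → MAX(amount * qty)=2530

archived | 1890 ; open | 2352 ; returned | 2530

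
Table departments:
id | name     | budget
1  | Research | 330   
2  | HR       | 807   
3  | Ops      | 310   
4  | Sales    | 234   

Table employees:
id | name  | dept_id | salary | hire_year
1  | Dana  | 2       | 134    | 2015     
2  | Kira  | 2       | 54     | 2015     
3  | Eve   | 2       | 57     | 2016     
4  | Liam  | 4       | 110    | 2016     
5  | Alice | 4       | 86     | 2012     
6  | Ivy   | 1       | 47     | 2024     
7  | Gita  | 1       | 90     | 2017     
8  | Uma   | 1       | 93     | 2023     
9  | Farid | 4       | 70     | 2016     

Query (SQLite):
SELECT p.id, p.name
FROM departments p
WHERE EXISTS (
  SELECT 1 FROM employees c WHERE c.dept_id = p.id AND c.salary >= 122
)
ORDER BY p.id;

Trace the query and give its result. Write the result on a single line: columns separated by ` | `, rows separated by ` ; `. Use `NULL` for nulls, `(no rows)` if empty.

2 | HR

For each departments row, check whether any employees with matching dept_id has salary >= 122.
Keep rows where that is true.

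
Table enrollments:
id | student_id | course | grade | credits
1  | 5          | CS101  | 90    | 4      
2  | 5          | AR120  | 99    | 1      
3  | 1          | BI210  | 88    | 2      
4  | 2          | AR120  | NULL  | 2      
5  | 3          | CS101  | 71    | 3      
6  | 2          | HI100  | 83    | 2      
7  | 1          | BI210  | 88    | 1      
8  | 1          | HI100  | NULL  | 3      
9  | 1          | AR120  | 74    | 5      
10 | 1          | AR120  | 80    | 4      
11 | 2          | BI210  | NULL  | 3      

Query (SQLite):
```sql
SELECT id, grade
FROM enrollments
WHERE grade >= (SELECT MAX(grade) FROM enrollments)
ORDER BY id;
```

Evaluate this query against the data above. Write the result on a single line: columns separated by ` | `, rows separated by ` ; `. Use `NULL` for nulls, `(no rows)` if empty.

Scalar subquery: MAX(grade) over all enrollments rows = 99.
Keep rows where grade >= that value.

2 | 99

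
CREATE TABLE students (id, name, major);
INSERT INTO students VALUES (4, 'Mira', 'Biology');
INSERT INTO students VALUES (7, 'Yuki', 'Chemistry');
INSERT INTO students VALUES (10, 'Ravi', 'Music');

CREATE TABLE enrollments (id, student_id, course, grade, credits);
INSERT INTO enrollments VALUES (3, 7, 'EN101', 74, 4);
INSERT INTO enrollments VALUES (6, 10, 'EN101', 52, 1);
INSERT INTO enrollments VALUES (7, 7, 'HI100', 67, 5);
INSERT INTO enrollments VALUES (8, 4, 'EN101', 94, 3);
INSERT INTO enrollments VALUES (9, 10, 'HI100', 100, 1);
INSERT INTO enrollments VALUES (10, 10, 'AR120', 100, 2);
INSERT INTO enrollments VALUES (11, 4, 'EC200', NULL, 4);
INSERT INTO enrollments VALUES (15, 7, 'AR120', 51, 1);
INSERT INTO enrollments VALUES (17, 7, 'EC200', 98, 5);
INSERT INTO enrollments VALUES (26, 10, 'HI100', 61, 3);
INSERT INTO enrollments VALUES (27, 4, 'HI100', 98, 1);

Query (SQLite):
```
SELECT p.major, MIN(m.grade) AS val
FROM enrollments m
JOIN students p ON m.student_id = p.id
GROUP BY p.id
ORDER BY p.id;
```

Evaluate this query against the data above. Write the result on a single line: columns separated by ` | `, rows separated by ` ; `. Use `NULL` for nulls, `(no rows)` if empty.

Biology | 94 ; Chemistry | 51 ; Music | 52

Join each enrollments row to its students via student_id.
Group joined rows by students.id; compute MIN(m.grade) per group.
  4: ids {8, 11, 27} → MIN(m.grade)=94
  7: ids {3, 7, 15, 17} → MIN(m.grade)=51
  10: ids {6, 9, 10, 26} → MIN(m.grade)=52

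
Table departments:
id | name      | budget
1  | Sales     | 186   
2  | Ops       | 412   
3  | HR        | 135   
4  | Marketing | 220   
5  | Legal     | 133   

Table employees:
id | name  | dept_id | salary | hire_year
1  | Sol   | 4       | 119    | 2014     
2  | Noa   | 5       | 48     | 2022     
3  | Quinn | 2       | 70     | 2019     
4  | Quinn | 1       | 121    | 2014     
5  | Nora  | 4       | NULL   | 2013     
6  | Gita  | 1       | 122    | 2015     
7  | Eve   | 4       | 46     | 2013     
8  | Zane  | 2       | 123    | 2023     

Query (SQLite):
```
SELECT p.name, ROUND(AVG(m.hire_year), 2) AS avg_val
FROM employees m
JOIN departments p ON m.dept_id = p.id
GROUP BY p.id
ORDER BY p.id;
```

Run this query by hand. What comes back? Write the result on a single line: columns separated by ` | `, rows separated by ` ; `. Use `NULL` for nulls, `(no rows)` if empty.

Sales | 2014.5 ; Ops | 2021 ; Marketing | 2013.33 ; Legal | 2022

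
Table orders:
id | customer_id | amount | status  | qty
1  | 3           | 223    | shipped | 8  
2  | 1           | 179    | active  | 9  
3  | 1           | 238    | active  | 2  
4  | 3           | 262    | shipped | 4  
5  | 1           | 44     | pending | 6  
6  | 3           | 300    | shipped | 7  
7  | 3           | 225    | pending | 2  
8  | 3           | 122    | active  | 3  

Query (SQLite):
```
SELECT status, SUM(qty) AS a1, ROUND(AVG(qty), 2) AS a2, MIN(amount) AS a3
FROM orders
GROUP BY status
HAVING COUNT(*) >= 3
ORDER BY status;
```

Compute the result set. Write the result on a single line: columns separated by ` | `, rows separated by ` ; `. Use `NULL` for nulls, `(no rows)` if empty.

Group orders by status.
Per group compute: SUM(qty), ROUND(AVG(qty), 2), MIN(amount).
HAVING: drop groups with fewer than 3 rows.
  active: ids {2, 3, 8} → SUM(qty)=14, ROUND(AVG(qty), 2)=4.67, MIN(amount)=122
  pending: ids {5, 7} → SUM(qty)=8, ROUND(AVG(qty), 2)=4, MIN(amount)=44
  shipped: ids {1, 4, 6} → SUM(qty)=19, ROUND(AVG(qty), 2)=6.33, MIN(amount)=223

active | 14 | 4.67 | 122 ; shipped | 19 | 6.33 | 223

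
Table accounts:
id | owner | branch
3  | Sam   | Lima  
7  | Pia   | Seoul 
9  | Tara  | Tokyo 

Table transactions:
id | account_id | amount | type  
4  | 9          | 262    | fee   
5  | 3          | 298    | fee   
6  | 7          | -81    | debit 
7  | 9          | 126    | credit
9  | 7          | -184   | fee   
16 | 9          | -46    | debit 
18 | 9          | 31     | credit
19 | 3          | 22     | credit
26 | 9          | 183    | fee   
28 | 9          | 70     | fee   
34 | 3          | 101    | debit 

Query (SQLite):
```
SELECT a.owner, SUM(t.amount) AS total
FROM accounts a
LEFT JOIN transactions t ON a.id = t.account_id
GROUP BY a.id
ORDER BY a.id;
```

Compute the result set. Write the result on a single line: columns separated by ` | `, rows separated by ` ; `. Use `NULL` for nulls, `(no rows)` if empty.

Sam | 421 ; Pia | -265 ; Tara | 626

LEFT JOIN keeps every accounts row; unmatched ones get NULL for transactions columns.
Group by accounts.id and compute SUM(t.amount). SUM over an all-NULL group is NULL.
  3: ids {5, 19, 34} → SUM(t.amount)=421
  7: ids {6, 9} → SUM(t.amount)=-265
  9: ids {4, 7, 16, 18, 26, 28} → SUM(t.amount)=626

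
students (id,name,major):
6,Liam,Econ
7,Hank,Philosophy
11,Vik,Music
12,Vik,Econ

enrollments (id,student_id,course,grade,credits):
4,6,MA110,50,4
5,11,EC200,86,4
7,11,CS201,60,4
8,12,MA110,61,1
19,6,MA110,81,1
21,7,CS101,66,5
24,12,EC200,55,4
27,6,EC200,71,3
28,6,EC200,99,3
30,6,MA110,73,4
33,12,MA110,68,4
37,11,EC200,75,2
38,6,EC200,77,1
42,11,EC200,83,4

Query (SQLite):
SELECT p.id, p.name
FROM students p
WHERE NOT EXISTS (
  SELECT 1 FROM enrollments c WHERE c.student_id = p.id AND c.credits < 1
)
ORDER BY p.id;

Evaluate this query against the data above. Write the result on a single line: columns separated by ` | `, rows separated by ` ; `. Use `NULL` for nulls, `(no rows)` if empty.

6 | Liam ; 7 | Hank ; 11 | Vik ; 12 | Vik

For each students row, check whether any enrollments with matching student_id has credits < 1.
Keep rows where that is false.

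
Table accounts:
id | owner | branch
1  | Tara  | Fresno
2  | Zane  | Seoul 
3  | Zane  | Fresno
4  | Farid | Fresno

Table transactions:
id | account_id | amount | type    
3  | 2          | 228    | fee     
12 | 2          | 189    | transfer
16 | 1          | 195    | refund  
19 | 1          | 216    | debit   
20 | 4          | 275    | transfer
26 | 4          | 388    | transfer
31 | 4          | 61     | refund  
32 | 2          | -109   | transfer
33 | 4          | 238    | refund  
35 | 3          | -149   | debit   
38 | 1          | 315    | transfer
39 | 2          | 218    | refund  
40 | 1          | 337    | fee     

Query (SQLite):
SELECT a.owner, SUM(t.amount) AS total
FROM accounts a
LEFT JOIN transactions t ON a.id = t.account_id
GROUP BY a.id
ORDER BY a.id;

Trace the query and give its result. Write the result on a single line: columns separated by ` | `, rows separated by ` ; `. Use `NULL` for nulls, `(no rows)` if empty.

Tara | 1063 ; Zane | 526 ; Zane | -149 ; Farid | 962

LEFT JOIN keeps every accounts row; unmatched ones get NULL for transactions columns.
Group by accounts.id and compute SUM(t.amount). SUM over an all-NULL group is NULL.
  1: ids {16, 19, 38, 40} → SUM(t.amount)=1063
  2: ids {3, 12, 32, 39} → SUM(t.amount)=526
  3: ids {35} → SUM(t.amount)=-149
  4: ids {20, 26, 31, 33} → SUM(t.amount)=962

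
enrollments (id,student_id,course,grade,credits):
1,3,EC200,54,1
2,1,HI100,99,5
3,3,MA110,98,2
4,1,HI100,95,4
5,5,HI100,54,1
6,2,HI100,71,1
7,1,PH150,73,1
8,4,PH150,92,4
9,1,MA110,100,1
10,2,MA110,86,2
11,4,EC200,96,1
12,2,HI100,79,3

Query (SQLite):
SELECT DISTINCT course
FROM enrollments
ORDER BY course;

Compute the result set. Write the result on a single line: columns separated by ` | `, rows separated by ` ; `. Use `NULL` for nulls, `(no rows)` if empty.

Collect distinct course values from enrollments.

EC200 ; HI100 ; MA110 ; PH150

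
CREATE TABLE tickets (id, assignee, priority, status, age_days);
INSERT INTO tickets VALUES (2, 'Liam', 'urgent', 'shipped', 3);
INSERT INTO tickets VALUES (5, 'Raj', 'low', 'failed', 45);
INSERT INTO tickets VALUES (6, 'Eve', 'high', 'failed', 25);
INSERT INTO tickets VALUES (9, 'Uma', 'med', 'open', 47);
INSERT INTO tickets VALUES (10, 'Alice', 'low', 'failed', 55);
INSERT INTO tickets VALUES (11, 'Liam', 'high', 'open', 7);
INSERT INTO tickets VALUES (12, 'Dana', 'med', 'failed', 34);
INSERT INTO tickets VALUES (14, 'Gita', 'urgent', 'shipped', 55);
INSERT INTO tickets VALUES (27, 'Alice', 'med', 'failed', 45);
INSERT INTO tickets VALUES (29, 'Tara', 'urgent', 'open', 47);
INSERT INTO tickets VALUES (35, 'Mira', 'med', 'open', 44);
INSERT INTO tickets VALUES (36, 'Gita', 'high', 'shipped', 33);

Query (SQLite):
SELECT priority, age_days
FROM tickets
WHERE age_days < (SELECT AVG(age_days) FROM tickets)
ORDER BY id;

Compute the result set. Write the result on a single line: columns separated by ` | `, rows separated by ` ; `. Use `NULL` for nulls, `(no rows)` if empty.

urgent | 3 ; high | 25 ; high | 7 ; med | 34 ; high | 33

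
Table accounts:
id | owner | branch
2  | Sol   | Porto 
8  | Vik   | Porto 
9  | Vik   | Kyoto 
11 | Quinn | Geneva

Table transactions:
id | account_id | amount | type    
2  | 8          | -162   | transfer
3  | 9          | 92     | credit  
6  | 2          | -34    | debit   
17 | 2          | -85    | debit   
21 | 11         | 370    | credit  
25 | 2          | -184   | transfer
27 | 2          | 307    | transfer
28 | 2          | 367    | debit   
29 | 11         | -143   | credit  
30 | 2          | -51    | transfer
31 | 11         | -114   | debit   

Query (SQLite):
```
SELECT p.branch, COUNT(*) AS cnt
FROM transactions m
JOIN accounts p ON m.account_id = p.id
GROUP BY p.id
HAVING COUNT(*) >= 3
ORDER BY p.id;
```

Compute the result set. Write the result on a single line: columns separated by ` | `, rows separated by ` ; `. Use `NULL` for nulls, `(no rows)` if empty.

Porto | 6 ; Geneva | 3

Join each transactions row to its accounts via account_id.
Group joined rows by accounts.id; compute COUNT(*) per group.
HAVING: keep groups with count ≥ 3.
  2: ids {6, 17, 25, 27, 28, 30} → COUNT(*)=6
  8: ids {2} → COUNT(*)=1
  9: ids {3} → COUNT(*)=1
  11: ids {21, 29, 31} → COUNT(*)=3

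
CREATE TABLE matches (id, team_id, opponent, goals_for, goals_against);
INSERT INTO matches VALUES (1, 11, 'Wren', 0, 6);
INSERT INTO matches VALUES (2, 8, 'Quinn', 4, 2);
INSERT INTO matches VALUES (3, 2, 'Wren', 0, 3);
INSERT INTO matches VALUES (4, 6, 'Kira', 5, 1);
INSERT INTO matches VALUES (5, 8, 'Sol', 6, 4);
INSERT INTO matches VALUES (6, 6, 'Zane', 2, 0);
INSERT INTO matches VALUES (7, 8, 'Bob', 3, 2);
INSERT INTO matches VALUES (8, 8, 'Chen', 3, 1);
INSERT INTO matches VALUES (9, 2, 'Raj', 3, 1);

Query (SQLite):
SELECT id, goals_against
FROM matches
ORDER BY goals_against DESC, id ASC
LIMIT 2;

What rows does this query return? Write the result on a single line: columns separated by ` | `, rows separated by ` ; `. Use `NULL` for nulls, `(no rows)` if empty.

Sort by goals_against desc, tiebreak id asc: (6, id=1), (4, id=5), (3, id=3), (2, id=2), (2, id=7) …. Take first 2.

1 | 6 ; 5 | 4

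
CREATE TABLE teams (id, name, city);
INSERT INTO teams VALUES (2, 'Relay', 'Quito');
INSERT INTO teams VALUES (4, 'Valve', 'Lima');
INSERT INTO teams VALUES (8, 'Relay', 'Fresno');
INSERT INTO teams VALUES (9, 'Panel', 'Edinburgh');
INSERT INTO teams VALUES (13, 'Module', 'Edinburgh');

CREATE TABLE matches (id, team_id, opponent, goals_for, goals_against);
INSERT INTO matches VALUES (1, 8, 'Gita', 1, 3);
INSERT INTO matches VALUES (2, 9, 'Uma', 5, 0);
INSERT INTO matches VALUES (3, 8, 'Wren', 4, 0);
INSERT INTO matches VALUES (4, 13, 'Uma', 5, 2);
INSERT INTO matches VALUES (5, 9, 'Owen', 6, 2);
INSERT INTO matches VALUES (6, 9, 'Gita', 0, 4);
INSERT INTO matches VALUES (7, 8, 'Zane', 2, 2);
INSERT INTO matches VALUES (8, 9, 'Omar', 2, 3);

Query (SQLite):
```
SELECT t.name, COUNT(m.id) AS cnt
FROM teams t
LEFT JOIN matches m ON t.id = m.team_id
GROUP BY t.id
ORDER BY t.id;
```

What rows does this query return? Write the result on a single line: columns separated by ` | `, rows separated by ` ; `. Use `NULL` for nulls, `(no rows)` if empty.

LEFT JOIN keeps every teams row; unmatched ones get NULL for matches columns.
Group by teams.id and compute COUNT(m.id). COUNT(col) of an all-NULL group is 0.
  2: ids {—} → COUNT(m.id)=0
  4: ids {—} → COUNT(m.id)=0
  8: ids {1, 3, 7} → COUNT(m.id)=3
  9: ids {2, 5, 6, 8} → COUNT(m.id)=4
  13: ids {4} → COUNT(m.id)=1

Relay | 0 ; Valve | 0 ; Relay | 3 ; Panel | 4 ; Module | 1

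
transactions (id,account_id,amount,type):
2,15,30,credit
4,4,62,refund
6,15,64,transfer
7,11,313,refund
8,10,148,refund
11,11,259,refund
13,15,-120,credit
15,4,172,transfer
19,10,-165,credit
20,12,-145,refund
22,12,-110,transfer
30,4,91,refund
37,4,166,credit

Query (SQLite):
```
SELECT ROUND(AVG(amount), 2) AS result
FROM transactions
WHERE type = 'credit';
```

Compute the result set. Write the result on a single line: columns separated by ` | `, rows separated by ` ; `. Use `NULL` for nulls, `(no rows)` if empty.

Rows where type='credit' → amount values: [30, -120, -165, 166].
AVG = -89 / 4 (rounded to 2 dp).

-22.25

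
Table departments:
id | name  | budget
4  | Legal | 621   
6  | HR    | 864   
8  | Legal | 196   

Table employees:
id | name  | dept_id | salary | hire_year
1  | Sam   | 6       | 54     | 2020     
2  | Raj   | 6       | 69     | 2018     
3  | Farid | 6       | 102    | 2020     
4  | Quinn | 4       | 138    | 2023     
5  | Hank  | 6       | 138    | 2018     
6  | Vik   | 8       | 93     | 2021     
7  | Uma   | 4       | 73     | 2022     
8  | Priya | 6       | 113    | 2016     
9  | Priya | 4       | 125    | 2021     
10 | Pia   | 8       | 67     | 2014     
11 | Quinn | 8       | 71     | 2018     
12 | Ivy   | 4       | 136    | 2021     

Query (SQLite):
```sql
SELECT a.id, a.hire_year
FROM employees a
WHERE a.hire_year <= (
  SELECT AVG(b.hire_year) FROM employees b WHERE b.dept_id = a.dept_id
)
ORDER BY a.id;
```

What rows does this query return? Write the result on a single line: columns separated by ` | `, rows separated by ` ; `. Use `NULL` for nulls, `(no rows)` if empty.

2 | 2018 ; 5 | 2018 ; 8 | 2016 ; 9 | 2021 ; 10 | 2014 ; 12 | 2021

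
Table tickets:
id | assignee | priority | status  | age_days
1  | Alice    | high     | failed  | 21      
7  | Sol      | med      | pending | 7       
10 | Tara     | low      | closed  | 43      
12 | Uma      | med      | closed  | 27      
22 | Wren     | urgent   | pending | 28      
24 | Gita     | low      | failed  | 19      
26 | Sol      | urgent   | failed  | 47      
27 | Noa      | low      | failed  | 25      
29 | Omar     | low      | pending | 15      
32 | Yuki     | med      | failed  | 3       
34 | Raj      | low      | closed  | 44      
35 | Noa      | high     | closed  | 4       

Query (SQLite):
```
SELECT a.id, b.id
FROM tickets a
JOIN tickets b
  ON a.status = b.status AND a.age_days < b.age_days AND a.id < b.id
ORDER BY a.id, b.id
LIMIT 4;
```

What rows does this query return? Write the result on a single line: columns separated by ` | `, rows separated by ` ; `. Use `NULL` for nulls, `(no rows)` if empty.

Pairs (a,b) with same status, a.age_days < b.age_days, a.id < b.id.
status groups: closed:{10,12,34,35} failed:{1,24,26,27,32} pending:{7,22,29}
Ordered by (a.id, b.id); first 4.

1 | 26 ; 1 | 27 ; 7 | 22 ; 7 | 29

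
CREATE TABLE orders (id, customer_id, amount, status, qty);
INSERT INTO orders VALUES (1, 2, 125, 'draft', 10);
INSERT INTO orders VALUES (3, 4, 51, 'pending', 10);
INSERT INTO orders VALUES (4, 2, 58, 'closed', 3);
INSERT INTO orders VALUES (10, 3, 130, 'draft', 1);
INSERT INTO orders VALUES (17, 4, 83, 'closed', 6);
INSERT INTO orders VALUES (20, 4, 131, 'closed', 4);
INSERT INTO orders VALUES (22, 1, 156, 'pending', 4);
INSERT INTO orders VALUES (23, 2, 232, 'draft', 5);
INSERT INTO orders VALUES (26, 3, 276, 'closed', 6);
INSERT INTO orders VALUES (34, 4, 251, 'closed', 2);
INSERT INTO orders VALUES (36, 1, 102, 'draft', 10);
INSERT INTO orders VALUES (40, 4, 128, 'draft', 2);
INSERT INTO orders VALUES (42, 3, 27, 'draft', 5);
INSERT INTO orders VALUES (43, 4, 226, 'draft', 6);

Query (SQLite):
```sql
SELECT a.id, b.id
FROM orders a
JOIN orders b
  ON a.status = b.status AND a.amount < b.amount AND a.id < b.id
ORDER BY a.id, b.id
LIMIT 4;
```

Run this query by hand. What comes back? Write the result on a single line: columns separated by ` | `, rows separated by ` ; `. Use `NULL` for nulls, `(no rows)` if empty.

1 | 10 ; 1 | 23 ; 1 | 40 ; 1 | 43

Pairs (a,b) with same status, a.amount < b.amount, a.id < b.id.
status groups: closed:{4,17,20,26,34} draft:{1,10,23,36,40,42,43} pending:{3,22}
Ordered by (a.id, b.id); first 4.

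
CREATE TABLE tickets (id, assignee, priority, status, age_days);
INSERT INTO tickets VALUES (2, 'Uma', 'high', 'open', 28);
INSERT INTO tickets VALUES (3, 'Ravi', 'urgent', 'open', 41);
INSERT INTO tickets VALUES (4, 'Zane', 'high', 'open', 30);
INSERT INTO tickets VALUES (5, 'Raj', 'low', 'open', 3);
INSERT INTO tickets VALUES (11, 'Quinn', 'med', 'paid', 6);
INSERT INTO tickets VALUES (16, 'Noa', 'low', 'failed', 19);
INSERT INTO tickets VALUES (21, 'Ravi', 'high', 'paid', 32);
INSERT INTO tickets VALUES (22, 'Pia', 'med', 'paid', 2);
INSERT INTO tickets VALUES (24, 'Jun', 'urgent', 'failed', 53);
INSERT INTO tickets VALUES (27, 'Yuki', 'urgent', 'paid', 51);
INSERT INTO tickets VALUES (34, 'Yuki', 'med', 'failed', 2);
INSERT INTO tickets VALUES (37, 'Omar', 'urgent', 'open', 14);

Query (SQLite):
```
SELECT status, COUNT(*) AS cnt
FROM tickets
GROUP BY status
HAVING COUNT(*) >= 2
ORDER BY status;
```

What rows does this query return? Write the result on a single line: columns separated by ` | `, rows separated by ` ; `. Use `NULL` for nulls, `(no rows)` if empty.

Partition tickets by status; compute COUNT(*) within each group.
HAVING: keep groups with count ≥ 2.
  failed: ids {16, 24, 34} → COUNT(*)=3
  open: ids {2, 3, 4, 5, 37} → COUNT(*)=5
  paid: ids {11, 21, 22, 27} → COUNT(*)=4

failed | 3 ; open | 5 ; paid | 4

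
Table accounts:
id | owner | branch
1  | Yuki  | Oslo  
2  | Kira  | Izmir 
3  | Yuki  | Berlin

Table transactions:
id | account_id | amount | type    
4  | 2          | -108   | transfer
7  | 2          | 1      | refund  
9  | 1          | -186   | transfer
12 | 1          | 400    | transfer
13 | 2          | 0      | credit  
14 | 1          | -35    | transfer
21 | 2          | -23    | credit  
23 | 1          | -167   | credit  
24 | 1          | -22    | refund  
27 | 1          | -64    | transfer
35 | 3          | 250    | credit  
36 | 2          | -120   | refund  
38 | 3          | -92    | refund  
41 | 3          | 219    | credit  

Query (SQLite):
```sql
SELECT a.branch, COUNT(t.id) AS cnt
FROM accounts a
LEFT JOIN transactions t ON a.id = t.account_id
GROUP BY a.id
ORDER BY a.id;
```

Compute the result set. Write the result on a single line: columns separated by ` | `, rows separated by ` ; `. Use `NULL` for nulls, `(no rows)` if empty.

LEFT JOIN keeps every accounts row; unmatched ones get NULL for transactions columns.
Group by accounts.id and compute COUNT(t.id). COUNT(col) of an all-NULL group is 0.
  1: ids {9, 12, 14, 23, 24, 27} → COUNT(t.id)=6
  2: ids {4, 7, 13, 21, 36} → COUNT(t.id)=5
  3: ids {35, 38, 41} → COUNT(t.id)=3

Oslo | 6 ; Izmir | 5 ; Berlin | 3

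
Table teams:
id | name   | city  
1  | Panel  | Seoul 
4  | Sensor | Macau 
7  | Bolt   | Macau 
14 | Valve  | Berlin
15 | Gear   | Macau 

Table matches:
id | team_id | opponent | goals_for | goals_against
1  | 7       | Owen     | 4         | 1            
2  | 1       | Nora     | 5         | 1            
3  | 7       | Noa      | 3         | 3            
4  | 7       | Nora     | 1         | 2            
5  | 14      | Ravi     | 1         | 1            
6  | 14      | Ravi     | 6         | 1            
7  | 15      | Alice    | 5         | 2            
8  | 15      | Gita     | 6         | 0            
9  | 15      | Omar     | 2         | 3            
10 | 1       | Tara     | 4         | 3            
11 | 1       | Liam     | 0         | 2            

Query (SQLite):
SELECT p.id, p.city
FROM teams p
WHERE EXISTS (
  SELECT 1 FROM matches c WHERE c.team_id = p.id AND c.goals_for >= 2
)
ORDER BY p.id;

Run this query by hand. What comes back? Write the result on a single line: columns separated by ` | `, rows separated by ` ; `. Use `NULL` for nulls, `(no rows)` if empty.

1 | Seoul ; 7 | Macau ; 14 | Berlin ; 15 | Macau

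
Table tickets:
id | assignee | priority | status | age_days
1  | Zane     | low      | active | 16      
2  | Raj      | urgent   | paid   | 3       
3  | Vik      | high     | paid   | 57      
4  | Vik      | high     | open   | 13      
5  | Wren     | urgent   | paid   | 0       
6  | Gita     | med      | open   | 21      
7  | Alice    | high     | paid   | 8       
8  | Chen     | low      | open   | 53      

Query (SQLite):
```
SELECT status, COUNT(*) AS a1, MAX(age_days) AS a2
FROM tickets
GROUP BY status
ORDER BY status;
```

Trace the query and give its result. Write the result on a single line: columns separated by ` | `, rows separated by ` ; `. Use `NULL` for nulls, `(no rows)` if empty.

active | 1 | 16 ; open | 3 | 53 ; paid | 4 | 57

Group tickets by status.
Per group compute: COUNT(*), MAX(age_days).
  active: ids {1} → COUNT(*)=1, MAX(age_days)=16
  open: ids {4, 6, 8} → COUNT(*)=3, MAX(age_days)=53
  paid: ids {2, 3, 5, 7} → COUNT(*)=4, MAX(age_days)=57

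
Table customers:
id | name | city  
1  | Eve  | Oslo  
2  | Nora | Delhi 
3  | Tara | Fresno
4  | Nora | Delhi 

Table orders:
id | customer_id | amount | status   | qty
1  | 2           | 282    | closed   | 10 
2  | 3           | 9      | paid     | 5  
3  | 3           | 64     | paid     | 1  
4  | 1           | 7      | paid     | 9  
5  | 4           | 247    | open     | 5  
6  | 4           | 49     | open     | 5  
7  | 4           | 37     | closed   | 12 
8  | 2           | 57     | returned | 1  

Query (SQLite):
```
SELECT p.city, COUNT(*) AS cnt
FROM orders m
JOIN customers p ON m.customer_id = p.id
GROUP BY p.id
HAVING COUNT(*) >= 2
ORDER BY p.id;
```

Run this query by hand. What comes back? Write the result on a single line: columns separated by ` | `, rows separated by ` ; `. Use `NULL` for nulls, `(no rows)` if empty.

Delhi | 2 ; Fresno | 2 ; Delhi | 3

Join each orders row to its customers via customer_id.
Group joined rows by customers.id; compute COUNT(*) per group.
HAVING: keep groups with count ≥ 2.
  1: ids {4} → COUNT(*)=1
  2: ids {1, 8} → COUNT(*)=2
  3: ids {2, 3} → COUNT(*)=2
  4: ids {5, 6, 7} → COUNT(*)=3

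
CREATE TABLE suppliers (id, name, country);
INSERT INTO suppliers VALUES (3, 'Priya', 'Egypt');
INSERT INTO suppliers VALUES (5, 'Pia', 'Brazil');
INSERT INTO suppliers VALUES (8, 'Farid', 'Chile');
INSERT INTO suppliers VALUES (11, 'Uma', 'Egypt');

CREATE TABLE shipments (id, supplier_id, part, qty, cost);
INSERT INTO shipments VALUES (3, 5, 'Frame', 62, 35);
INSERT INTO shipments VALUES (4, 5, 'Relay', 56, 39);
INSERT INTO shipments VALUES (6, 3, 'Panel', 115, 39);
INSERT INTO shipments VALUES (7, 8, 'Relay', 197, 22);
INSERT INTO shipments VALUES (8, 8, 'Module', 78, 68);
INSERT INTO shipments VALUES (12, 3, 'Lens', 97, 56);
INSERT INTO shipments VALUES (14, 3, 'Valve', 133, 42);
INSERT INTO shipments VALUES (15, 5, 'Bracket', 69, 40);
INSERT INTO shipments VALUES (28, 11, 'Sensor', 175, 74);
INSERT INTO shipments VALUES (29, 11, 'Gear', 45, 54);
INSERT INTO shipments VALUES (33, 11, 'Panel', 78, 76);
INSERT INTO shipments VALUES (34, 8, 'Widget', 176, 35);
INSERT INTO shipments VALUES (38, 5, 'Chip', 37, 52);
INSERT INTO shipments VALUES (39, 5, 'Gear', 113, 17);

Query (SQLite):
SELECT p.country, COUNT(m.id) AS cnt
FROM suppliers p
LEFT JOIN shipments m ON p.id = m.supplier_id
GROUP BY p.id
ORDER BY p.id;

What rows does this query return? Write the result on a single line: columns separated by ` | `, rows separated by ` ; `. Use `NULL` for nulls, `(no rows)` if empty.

Egypt | 3 ; Brazil | 5 ; Chile | 3 ; Egypt | 3

LEFT JOIN keeps every suppliers row; unmatched ones get NULL for shipments columns.
Group by suppliers.id and compute COUNT(m.id). COUNT(col) of an all-NULL group is 0.
  3: ids {6, 12, 14} → COUNT(m.id)=3
  5: ids {3, 4, 15, 38, 39} → COUNT(m.id)=5
  8: ids {7, 8, 34} → COUNT(m.id)=3
  11: ids {28, 29, 33} → COUNT(m.id)=3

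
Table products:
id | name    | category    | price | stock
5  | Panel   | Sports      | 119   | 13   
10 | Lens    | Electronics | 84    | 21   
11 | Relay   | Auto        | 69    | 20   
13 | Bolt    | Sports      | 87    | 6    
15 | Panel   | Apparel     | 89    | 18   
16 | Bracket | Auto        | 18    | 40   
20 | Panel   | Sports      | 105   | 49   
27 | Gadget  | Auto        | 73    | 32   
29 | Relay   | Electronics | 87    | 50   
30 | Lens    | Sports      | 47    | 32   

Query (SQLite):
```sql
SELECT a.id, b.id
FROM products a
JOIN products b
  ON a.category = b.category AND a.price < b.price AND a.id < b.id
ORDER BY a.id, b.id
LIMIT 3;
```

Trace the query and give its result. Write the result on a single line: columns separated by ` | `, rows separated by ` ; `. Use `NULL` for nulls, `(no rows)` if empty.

10 | 29 ; 11 | 27 ; 13 | 20

Pairs (a,b) with same category, a.price < b.price, a.id < b.id.
category groups: Apparel:{15} Auto:{11,16,27} Electronics:{10,29} Sports:{5,13,20,30}
Ordered by (a.id, b.id); first 3.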